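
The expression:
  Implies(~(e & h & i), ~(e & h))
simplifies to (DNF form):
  i | ~e | ~h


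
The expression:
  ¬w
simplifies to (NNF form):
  ¬w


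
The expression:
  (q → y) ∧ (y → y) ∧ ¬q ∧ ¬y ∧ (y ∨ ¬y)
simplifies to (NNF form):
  ¬q ∧ ¬y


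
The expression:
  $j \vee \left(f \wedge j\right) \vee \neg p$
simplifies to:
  $j \vee \neg p$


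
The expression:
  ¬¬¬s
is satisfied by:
  {s: False}


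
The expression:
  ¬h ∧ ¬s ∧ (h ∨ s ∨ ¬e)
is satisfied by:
  {e: False, h: False, s: False}


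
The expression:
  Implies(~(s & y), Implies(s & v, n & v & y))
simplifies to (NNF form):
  y | ~s | ~v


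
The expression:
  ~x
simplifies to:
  ~x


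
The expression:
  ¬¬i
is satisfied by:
  {i: True}


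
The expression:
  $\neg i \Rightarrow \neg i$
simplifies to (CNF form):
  $\text{True}$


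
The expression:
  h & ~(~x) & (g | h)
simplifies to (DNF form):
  h & x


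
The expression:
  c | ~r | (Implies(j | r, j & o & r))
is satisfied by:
  {o: True, c: True, j: True, r: False}
  {o: True, c: True, j: False, r: False}
  {c: True, j: True, o: False, r: False}
  {c: True, o: False, j: False, r: False}
  {o: True, j: True, c: False, r: False}
  {o: True, j: False, c: False, r: False}
  {j: True, o: False, c: False, r: False}
  {j: False, o: False, c: False, r: False}
  {r: True, o: True, c: True, j: True}
  {r: True, o: True, c: True, j: False}
  {r: True, c: True, j: True, o: False}
  {r: True, c: True, j: False, o: False}
  {r: True, o: True, j: True, c: False}


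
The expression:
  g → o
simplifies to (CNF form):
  o ∨ ¬g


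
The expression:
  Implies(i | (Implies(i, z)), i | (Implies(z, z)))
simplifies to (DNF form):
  True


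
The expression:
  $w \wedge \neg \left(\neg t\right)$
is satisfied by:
  {t: True, w: True}


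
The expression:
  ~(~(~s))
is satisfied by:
  {s: False}


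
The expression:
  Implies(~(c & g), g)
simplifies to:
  g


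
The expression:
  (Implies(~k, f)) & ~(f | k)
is never true.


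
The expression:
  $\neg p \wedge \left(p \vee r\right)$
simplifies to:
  $r \wedge \neg p$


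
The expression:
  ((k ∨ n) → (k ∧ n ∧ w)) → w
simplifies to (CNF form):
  k ∨ n ∨ w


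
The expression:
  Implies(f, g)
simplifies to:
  g | ~f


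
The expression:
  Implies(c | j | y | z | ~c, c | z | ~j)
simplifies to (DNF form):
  c | z | ~j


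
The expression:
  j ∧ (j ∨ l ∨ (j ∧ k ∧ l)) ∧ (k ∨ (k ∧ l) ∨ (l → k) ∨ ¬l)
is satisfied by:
  {k: True, j: True, l: False}
  {j: True, l: False, k: False}
  {k: True, l: True, j: True}


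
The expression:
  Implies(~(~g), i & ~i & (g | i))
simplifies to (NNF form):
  ~g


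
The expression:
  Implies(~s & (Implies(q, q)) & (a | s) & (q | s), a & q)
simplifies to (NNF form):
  True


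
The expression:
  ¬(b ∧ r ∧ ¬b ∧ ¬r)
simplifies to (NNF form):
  True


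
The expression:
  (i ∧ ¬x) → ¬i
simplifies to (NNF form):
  x ∨ ¬i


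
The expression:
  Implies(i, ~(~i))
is always true.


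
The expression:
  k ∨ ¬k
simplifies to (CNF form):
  True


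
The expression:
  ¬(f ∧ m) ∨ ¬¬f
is always true.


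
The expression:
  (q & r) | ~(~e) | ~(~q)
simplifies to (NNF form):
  e | q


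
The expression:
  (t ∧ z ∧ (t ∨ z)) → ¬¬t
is always true.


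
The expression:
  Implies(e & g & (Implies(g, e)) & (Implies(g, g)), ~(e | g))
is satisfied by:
  {g: False, e: False}
  {e: True, g: False}
  {g: True, e: False}


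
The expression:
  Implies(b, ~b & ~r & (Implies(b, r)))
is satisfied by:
  {b: False}


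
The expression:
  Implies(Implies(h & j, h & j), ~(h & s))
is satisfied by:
  {s: False, h: False}
  {h: True, s: False}
  {s: True, h: False}


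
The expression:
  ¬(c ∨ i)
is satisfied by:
  {i: False, c: False}


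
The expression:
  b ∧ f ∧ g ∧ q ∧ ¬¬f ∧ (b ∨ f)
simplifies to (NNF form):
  b ∧ f ∧ g ∧ q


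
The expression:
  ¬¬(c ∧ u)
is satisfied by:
  {c: True, u: True}


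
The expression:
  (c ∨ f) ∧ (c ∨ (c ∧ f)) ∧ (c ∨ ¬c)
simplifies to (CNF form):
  c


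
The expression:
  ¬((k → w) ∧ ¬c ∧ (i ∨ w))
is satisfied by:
  {c: True, k: True, i: False, w: False}
  {c: True, k: False, i: False, w: False}
  {c: True, i: True, k: True, w: False}
  {c: True, i: True, k: False, w: False}
  {c: True, w: True, k: True, i: False}
  {c: True, w: True, k: False, i: False}
  {c: True, w: True, i: True, k: True}
  {c: True, w: True, i: True, k: False}
  {k: True, c: False, i: False, w: False}
  {c: False, k: False, i: False, w: False}
  {i: True, k: True, c: False, w: False}


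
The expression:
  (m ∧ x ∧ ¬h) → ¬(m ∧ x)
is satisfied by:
  {h: True, m: False, x: False}
  {m: False, x: False, h: False}
  {h: True, x: True, m: False}
  {x: True, m: False, h: False}
  {h: True, m: True, x: False}
  {m: True, h: False, x: False}
  {h: True, x: True, m: True}


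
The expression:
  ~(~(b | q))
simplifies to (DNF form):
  b | q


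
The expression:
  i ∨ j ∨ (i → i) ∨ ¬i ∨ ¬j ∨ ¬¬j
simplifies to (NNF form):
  True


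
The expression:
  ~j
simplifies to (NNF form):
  ~j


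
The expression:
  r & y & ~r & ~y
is never true.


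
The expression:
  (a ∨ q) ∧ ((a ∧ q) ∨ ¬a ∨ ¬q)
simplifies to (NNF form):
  a ∨ q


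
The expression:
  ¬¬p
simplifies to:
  p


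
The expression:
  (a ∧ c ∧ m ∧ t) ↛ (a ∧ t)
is never true.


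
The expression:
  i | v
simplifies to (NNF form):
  i | v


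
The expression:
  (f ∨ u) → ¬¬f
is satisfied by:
  {f: True, u: False}
  {u: False, f: False}
  {u: True, f: True}


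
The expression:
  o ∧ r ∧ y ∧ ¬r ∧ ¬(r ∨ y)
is never true.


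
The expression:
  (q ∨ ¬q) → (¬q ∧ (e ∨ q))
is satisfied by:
  {e: True, q: False}


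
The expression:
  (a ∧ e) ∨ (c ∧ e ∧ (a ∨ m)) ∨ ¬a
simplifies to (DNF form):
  e ∨ ¬a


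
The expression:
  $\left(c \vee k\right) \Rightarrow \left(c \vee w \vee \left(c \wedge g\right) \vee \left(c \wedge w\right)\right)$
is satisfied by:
  {w: True, c: True, k: False}
  {w: True, k: False, c: False}
  {c: True, k: False, w: False}
  {c: False, k: False, w: False}
  {w: True, c: True, k: True}
  {w: True, k: True, c: False}
  {c: True, k: True, w: False}


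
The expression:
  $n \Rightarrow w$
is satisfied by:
  {w: True, n: False}
  {n: False, w: False}
  {n: True, w: True}


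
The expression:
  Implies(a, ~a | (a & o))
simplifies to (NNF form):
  o | ~a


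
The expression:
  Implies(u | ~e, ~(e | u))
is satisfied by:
  {u: False}


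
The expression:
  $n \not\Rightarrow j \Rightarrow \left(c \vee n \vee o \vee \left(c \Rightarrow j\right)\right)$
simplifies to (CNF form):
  $\text{True}$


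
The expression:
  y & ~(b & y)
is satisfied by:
  {y: True, b: False}


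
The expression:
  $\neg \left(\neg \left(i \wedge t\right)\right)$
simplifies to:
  $i \wedge t$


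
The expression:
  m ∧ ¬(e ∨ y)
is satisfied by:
  {m: True, e: False, y: False}


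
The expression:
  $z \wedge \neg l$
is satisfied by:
  {z: True, l: False}


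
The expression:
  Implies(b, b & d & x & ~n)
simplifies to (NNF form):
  ~b | (d & x & ~n)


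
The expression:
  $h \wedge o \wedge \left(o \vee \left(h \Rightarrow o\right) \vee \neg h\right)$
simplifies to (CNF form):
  $h \wedge o$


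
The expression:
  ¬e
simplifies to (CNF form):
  ¬e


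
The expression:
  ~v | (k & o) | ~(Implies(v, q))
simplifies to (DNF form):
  ~q | ~v | (k & o)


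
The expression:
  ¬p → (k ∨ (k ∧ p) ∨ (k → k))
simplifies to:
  True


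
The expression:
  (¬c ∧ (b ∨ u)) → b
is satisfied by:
  {b: True, c: True, u: False}
  {b: True, u: False, c: False}
  {c: True, u: False, b: False}
  {c: False, u: False, b: False}
  {b: True, c: True, u: True}
  {b: True, u: True, c: False}
  {c: True, u: True, b: False}


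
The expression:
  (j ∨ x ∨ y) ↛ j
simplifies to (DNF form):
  (x ∧ ¬j) ∨ (y ∧ ¬j)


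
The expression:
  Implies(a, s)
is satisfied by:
  {s: True, a: False}
  {a: False, s: False}
  {a: True, s: True}


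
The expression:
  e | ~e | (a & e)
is always true.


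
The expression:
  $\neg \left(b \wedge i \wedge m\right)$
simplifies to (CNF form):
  $\neg b \vee \neg i \vee \neg m$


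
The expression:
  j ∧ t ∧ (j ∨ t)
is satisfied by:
  {t: True, j: True}


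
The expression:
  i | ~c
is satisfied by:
  {i: True, c: False}
  {c: False, i: False}
  {c: True, i: True}


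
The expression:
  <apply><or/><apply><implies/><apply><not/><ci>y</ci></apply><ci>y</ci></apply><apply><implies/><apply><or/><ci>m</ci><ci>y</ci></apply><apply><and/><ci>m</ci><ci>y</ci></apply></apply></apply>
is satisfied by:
  {y: True, m: False}
  {m: False, y: False}
  {m: True, y: True}


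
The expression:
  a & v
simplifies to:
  a & v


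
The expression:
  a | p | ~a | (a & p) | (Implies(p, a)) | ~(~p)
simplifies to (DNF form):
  True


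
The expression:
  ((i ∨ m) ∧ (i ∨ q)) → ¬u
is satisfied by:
  {i: False, u: False, m: False, q: False}
  {q: True, i: False, u: False, m: False}
  {m: True, i: False, u: False, q: False}
  {q: True, m: True, i: False, u: False}
  {i: True, q: False, u: False, m: False}
  {q: True, i: True, u: False, m: False}
  {m: True, i: True, q: False, u: False}
  {q: True, m: True, i: True, u: False}
  {u: True, m: False, i: False, q: False}
  {u: True, q: True, m: False, i: False}
  {u: True, m: True, q: False, i: False}


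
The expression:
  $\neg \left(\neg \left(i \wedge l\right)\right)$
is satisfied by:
  {i: True, l: True}


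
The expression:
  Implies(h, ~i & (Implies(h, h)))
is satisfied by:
  {h: False, i: False}
  {i: True, h: False}
  {h: True, i: False}


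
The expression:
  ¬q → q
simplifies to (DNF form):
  q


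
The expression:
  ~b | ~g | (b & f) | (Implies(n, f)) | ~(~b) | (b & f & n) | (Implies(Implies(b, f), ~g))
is always true.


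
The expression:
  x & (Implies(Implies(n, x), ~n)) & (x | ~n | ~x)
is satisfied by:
  {x: True, n: False}


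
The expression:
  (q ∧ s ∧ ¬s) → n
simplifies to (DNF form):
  True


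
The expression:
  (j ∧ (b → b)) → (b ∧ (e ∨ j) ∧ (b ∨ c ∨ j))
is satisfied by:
  {b: True, j: False}
  {j: False, b: False}
  {j: True, b: True}


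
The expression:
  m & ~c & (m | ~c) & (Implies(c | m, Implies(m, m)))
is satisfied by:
  {m: True, c: False}


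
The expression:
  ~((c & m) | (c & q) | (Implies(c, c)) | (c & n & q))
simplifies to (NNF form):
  False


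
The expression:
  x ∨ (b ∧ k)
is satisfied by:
  {x: True, b: True, k: True}
  {x: True, b: True, k: False}
  {x: True, k: True, b: False}
  {x: True, k: False, b: False}
  {b: True, k: True, x: False}


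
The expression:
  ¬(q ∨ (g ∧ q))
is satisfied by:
  {q: False}


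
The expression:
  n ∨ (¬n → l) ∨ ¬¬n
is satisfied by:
  {n: True, l: True}
  {n: True, l: False}
  {l: True, n: False}


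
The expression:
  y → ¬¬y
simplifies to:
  True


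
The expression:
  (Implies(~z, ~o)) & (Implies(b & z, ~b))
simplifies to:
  (z & ~b) | (~o & ~z)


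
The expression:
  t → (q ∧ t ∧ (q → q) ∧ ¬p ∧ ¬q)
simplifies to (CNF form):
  ¬t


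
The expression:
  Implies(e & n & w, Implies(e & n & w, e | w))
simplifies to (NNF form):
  True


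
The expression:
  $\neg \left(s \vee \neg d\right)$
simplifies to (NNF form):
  $d \wedge \neg s$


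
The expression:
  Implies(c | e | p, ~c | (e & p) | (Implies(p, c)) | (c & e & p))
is always true.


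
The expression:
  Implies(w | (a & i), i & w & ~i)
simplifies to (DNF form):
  (~a & ~w) | (~i & ~w)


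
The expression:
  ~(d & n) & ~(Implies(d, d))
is never true.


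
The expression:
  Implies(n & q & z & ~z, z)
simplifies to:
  True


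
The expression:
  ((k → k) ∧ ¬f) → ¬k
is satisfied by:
  {f: True, k: False}
  {k: False, f: False}
  {k: True, f: True}


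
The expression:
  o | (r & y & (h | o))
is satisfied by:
  {o: True, h: True, y: True, r: True}
  {o: True, h: True, y: True, r: False}
  {o: True, h: True, r: True, y: False}
  {o: True, h: True, r: False, y: False}
  {o: True, y: True, r: True, h: False}
  {o: True, y: True, r: False, h: False}
  {o: True, y: False, r: True, h: False}
  {o: True, y: False, r: False, h: False}
  {h: True, y: True, r: True, o: False}


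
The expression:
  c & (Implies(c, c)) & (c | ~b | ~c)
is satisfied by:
  {c: True}


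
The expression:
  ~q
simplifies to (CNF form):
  ~q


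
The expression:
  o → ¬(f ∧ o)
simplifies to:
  ¬f ∨ ¬o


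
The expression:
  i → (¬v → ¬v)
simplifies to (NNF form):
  True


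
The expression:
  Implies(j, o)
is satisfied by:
  {o: True, j: False}
  {j: False, o: False}
  {j: True, o: True}


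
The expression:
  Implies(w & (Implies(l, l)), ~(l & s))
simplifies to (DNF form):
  ~l | ~s | ~w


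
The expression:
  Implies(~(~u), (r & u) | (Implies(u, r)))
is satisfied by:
  {r: True, u: False}
  {u: False, r: False}
  {u: True, r: True}


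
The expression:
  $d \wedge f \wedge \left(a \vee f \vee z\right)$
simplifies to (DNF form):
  $d \wedge f$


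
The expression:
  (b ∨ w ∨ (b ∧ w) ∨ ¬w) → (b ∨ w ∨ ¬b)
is always true.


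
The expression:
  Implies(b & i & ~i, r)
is always true.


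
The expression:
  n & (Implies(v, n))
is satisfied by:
  {n: True}


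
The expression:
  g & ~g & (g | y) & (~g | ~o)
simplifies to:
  False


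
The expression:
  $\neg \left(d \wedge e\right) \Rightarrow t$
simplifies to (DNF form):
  $t \vee \left(d \wedge e\right)$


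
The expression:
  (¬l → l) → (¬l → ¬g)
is always true.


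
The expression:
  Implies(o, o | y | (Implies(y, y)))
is always true.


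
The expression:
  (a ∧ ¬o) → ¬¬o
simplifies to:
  o ∨ ¬a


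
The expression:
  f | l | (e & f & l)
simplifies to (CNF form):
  f | l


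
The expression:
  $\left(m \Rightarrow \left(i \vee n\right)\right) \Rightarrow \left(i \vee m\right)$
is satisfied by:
  {i: True, m: True}
  {i: True, m: False}
  {m: True, i: False}


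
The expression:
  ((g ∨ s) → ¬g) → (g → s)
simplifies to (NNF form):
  True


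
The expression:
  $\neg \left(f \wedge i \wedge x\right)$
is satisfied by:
  {x: False, i: False, f: False}
  {f: True, x: False, i: False}
  {i: True, x: False, f: False}
  {f: True, i: True, x: False}
  {x: True, f: False, i: False}
  {f: True, x: True, i: False}
  {i: True, x: True, f: False}


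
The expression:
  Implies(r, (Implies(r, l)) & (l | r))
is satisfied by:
  {l: True, r: False}
  {r: False, l: False}
  {r: True, l: True}


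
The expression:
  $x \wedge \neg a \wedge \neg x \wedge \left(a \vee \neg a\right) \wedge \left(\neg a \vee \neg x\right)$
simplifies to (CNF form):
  $\text{False}$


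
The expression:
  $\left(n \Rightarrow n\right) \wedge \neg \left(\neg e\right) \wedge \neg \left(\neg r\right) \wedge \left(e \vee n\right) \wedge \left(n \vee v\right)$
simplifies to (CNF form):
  $e \wedge r \wedge \left(n \vee v\right)$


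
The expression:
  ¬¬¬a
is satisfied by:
  {a: False}


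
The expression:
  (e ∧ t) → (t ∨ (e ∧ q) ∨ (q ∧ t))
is always true.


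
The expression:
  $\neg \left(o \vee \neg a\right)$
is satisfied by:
  {a: True, o: False}


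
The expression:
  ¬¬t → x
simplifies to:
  x ∨ ¬t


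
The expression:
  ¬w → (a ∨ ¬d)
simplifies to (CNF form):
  a ∨ w ∨ ¬d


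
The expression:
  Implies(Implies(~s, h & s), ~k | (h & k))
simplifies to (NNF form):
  h | ~k | ~s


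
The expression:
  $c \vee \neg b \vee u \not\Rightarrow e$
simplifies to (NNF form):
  $c \vee \left(u \wedge \neg e\right) \vee \neg b$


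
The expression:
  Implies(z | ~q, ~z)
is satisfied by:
  {z: False}


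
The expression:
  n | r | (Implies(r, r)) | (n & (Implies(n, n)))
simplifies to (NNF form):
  True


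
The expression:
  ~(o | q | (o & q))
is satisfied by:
  {q: False, o: False}


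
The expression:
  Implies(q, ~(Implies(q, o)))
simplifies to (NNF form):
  ~o | ~q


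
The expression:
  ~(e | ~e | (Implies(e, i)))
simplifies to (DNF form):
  False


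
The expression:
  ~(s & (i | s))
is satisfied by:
  {s: False}


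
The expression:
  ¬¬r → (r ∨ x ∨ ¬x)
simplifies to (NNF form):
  True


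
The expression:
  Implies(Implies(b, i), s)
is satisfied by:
  {s: True, b: True, i: False}
  {s: True, b: False, i: False}
  {i: True, s: True, b: True}
  {i: True, s: True, b: False}
  {b: True, i: False, s: False}


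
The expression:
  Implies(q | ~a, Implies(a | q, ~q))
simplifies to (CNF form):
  ~q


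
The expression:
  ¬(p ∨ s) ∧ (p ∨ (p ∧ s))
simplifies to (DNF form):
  False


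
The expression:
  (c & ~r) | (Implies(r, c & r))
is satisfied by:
  {c: True, r: False}
  {r: False, c: False}
  {r: True, c: True}


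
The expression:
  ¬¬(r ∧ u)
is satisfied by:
  {r: True, u: True}


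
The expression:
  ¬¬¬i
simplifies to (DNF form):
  ¬i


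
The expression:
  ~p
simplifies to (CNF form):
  ~p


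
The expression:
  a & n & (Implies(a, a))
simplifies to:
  a & n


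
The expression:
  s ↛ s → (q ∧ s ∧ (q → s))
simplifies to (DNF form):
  True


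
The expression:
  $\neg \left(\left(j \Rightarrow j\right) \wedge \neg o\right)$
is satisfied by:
  {o: True}


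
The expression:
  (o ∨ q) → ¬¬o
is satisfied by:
  {o: True, q: False}
  {q: False, o: False}
  {q: True, o: True}


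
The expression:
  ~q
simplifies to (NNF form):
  ~q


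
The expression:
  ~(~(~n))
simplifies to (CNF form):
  ~n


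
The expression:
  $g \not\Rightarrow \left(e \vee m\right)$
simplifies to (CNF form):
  $g \wedge \neg e \wedge \neg m$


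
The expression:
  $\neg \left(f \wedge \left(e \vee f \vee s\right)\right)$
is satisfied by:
  {f: False}


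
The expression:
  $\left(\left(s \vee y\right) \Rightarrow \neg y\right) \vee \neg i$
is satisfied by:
  {y: False, i: False}
  {i: True, y: False}
  {y: True, i: False}


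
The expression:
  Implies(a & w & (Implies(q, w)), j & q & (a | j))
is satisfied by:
  {q: True, j: True, w: False, a: False}
  {q: True, j: False, w: False, a: False}
  {j: True, q: False, w: False, a: False}
  {q: False, j: False, w: False, a: False}
  {a: True, q: True, j: True, w: False}
  {a: True, q: True, j: False, w: False}
  {a: True, j: True, q: False, w: False}
  {a: True, j: False, q: False, w: False}
  {q: True, w: True, j: True, a: False}
  {q: True, w: True, j: False, a: False}
  {w: True, j: True, q: False, a: False}
  {w: True, q: False, j: False, a: False}
  {a: True, q: True, w: True, j: True}


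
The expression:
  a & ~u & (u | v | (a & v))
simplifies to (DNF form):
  a & v & ~u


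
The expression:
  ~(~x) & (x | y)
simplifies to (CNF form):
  x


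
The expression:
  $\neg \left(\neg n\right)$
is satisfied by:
  {n: True}


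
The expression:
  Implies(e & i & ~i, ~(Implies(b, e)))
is always true.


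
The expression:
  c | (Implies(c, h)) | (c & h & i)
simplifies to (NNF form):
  True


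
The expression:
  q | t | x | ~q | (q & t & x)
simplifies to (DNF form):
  True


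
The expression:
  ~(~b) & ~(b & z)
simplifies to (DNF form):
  b & ~z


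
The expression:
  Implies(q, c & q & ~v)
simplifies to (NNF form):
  ~q | (c & ~v)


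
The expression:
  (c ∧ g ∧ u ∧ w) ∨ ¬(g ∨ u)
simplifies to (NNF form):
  (c ∨ ¬u) ∧ (g ∨ ¬u) ∧ (u ∨ ¬g) ∧ (w ∨ ¬u)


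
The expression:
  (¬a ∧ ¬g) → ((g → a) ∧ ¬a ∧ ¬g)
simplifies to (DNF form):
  True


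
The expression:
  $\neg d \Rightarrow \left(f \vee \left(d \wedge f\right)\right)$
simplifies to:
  $d \vee f$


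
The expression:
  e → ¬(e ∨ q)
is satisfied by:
  {e: False}


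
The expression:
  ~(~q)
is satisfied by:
  {q: True}


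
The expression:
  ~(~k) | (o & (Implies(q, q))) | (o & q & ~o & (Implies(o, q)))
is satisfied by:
  {k: True, o: True}
  {k: True, o: False}
  {o: True, k: False}


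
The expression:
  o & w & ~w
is never true.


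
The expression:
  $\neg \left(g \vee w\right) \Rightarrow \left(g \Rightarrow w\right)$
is always true.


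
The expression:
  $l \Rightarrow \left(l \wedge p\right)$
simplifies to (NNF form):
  $p \vee \neg l$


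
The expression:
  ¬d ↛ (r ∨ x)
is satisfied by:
  {x: False, d: False, r: False}


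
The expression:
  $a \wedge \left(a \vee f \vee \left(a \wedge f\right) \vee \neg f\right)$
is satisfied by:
  {a: True}


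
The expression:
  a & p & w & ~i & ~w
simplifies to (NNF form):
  False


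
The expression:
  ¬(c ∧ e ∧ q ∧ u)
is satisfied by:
  {u: False, c: False, q: False, e: False}
  {e: True, u: False, c: False, q: False}
  {q: True, u: False, c: False, e: False}
  {e: True, q: True, u: False, c: False}
  {c: True, e: False, u: False, q: False}
  {e: True, c: True, u: False, q: False}
  {q: True, c: True, e: False, u: False}
  {e: True, q: True, c: True, u: False}
  {u: True, q: False, c: False, e: False}
  {e: True, u: True, q: False, c: False}
  {q: True, u: True, e: False, c: False}
  {e: True, q: True, u: True, c: False}
  {c: True, u: True, q: False, e: False}
  {e: True, c: True, u: True, q: False}
  {q: True, c: True, u: True, e: False}


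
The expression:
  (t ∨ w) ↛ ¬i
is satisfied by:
  {i: True, t: True, w: True}
  {i: True, t: True, w: False}
  {i: True, w: True, t: False}


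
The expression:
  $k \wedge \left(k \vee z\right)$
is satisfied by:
  {k: True}


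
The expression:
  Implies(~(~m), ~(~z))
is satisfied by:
  {z: True, m: False}
  {m: False, z: False}
  {m: True, z: True}


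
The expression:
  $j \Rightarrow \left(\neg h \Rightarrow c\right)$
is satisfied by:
  {c: True, h: True, j: False}
  {c: True, h: False, j: False}
  {h: True, c: False, j: False}
  {c: False, h: False, j: False}
  {j: True, c: True, h: True}
  {j: True, c: True, h: False}
  {j: True, h: True, c: False}


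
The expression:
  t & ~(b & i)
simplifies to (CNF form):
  t & (~b | ~i)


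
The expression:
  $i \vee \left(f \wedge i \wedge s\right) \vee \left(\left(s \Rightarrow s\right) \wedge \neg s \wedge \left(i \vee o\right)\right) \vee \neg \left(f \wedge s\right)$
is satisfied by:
  {i: True, s: False, f: False}
  {s: False, f: False, i: False}
  {f: True, i: True, s: False}
  {f: True, s: False, i: False}
  {i: True, s: True, f: False}
  {s: True, i: False, f: False}
  {f: True, s: True, i: True}


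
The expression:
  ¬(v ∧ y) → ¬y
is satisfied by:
  {v: True, y: False}
  {y: False, v: False}
  {y: True, v: True}


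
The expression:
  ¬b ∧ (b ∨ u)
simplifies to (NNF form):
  u ∧ ¬b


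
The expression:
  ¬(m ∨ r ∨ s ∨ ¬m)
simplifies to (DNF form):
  False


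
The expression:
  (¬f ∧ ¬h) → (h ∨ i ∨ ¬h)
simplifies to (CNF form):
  True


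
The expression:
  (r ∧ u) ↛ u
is never true.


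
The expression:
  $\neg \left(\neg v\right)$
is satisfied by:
  {v: True}


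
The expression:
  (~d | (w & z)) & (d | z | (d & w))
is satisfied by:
  {z: True, w: True, d: False}
  {z: True, w: False, d: False}
  {z: True, d: True, w: True}


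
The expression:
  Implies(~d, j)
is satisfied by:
  {d: True, j: True}
  {d: True, j: False}
  {j: True, d: False}


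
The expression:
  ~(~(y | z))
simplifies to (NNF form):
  y | z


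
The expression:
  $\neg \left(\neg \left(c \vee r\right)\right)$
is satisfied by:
  {r: True, c: True}
  {r: True, c: False}
  {c: True, r: False}


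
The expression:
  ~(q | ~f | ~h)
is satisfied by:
  {h: True, f: True, q: False}


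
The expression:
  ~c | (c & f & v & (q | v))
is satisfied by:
  {v: True, f: True, c: False}
  {v: True, f: False, c: False}
  {f: True, v: False, c: False}
  {v: False, f: False, c: False}
  {v: True, c: True, f: True}


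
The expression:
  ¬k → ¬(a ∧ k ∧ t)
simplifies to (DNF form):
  True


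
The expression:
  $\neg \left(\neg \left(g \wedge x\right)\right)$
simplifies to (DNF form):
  $g \wedge x$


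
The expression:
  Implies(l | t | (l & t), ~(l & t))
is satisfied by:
  {l: False, t: False}
  {t: True, l: False}
  {l: True, t: False}


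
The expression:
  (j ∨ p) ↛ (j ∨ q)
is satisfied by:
  {p: True, q: False, j: False}


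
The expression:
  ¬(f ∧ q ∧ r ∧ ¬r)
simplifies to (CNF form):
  True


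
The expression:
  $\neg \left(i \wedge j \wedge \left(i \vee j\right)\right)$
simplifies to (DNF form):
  $\neg i \vee \neg j$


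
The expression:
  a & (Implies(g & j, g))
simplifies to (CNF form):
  a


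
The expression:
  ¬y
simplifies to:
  ¬y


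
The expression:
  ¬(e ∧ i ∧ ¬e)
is always true.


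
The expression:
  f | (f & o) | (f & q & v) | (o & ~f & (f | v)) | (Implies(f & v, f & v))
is always true.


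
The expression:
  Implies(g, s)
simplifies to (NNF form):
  s | ~g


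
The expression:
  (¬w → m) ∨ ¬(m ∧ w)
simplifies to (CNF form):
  True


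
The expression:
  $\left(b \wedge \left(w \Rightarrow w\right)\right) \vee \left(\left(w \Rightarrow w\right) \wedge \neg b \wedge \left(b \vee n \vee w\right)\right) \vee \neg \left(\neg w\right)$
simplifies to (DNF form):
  $b \vee n \vee w$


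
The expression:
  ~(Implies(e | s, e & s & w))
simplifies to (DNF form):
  (e & ~s) | (s & ~e) | (s & ~w)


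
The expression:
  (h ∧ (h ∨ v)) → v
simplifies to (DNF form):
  v ∨ ¬h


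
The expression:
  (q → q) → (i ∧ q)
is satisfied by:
  {i: True, q: True}


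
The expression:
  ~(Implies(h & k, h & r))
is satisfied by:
  {h: True, k: True, r: False}


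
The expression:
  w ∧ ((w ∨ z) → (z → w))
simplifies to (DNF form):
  w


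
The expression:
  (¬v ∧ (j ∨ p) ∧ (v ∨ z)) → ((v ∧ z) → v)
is always true.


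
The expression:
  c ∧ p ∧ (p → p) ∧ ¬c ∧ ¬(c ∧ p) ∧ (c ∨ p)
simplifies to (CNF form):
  False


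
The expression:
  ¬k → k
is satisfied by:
  {k: True}


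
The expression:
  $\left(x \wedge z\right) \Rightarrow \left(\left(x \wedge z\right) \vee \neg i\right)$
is always true.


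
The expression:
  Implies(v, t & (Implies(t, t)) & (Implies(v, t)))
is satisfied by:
  {t: True, v: False}
  {v: False, t: False}
  {v: True, t: True}


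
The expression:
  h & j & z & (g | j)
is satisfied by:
  {h: True, z: True, j: True}


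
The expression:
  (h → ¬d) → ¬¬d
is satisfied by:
  {d: True}


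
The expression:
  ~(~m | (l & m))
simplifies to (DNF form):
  m & ~l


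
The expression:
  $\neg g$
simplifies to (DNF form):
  $\neg g$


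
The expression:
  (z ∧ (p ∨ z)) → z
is always true.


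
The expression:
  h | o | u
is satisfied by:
  {o: True, u: True, h: True}
  {o: True, u: True, h: False}
  {o: True, h: True, u: False}
  {o: True, h: False, u: False}
  {u: True, h: True, o: False}
  {u: True, h: False, o: False}
  {h: True, u: False, o: False}


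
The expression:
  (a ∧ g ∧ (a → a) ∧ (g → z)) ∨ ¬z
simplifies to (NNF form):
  (a ∧ g) ∨ ¬z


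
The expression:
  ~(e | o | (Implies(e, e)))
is never true.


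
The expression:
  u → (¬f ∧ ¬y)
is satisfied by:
  {y: False, u: False, f: False}
  {f: True, y: False, u: False}
  {y: True, f: False, u: False}
  {f: True, y: True, u: False}
  {u: True, f: False, y: False}


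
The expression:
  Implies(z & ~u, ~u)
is always true.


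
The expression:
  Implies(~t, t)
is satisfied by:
  {t: True}


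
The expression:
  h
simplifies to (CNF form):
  h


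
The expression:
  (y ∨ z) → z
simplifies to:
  z ∨ ¬y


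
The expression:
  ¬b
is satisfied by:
  {b: False}


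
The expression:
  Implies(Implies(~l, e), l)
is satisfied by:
  {l: True, e: False}
  {e: False, l: False}
  {e: True, l: True}


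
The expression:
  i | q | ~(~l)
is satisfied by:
  {i: True, q: True, l: True}
  {i: True, q: True, l: False}
  {i: True, l: True, q: False}
  {i: True, l: False, q: False}
  {q: True, l: True, i: False}
  {q: True, l: False, i: False}
  {l: True, q: False, i: False}


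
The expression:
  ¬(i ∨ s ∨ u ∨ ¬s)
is never true.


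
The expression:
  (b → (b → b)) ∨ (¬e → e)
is always true.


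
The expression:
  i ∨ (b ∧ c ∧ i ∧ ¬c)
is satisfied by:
  {i: True}


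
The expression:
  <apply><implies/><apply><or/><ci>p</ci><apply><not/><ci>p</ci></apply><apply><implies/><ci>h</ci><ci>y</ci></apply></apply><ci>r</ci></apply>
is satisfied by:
  {r: True}


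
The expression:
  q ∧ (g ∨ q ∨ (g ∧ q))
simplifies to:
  q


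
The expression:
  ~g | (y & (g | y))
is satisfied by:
  {y: True, g: False}
  {g: False, y: False}
  {g: True, y: True}


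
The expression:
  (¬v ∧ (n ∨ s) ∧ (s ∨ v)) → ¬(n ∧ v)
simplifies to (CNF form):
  True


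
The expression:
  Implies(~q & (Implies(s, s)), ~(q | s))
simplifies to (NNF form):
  q | ~s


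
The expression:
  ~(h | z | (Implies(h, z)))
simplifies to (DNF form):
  False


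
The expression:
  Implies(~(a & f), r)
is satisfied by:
  {r: True, a: True, f: True}
  {r: True, a: True, f: False}
  {r: True, f: True, a: False}
  {r: True, f: False, a: False}
  {a: True, f: True, r: False}


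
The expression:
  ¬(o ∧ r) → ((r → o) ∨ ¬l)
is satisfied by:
  {o: True, l: False, r: False}
  {l: False, r: False, o: False}
  {r: True, o: True, l: False}
  {r: True, l: False, o: False}
  {o: True, l: True, r: False}
  {l: True, o: False, r: False}
  {r: True, l: True, o: True}


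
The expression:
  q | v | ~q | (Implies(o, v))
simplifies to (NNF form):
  True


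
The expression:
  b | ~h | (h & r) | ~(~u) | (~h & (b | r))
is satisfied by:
  {r: True, b: True, u: True, h: False}
  {r: True, b: True, h: False, u: False}
  {r: True, u: True, h: False, b: False}
  {r: True, h: False, u: False, b: False}
  {b: True, u: True, h: False, r: False}
  {b: True, h: False, u: False, r: False}
  {u: True, b: False, h: False, r: False}
  {b: False, h: False, u: False, r: False}
  {b: True, r: True, h: True, u: True}
  {b: True, r: True, h: True, u: False}
  {r: True, h: True, u: True, b: False}
  {r: True, h: True, b: False, u: False}
  {u: True, h: True, b: True, r: False}
  {h: True, b: True, r: False, u: False}
  {h: True, u: True, r: False, b: False}


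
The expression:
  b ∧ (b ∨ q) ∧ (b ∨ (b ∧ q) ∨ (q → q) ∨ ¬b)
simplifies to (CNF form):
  b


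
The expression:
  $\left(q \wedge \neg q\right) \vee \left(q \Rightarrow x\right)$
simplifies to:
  $x \vee \neg q$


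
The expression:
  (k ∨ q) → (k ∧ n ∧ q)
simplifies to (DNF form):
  (q ∧ ¬q) ∨ (¬k ∧ ¬q) ∨ (k ∧ n ∧ q) ∨ (k ∧ n ∧ ¬k) ∨ (k ∧ q ∧ ¬q) ∨ (k ∧ ¬k ∧ ¬q) ∨ (n ∧ q ∧ ¬q) ∨ (n ∧ ¬k ∧ ¬q)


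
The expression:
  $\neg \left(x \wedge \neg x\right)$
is always true.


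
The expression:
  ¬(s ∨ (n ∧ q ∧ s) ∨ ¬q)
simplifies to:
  q ∧ ¬s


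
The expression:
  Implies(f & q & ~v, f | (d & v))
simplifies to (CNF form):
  True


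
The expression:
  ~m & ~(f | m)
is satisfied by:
  {f: False, m: False}


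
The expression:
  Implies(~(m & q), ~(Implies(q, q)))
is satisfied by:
  {m: True, q: True}


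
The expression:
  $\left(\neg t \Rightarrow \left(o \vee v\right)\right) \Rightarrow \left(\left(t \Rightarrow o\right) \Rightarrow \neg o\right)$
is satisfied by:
  {o: False}


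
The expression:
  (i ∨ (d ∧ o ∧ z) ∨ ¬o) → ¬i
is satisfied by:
  {i: False}


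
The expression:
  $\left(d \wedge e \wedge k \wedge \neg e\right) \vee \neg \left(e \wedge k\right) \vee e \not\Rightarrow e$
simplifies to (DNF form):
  $\neg e \vee \neg k$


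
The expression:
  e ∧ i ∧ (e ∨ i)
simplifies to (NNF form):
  e ∧ i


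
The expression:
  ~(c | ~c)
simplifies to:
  False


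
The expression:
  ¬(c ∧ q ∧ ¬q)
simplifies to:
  True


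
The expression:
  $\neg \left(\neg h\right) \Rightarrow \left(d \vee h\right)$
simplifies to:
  $\text{True}$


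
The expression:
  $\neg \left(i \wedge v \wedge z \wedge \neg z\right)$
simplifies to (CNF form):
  $\text{True}$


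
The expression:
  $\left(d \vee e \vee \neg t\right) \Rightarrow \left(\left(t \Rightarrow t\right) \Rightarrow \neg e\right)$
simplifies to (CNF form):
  $\neg e$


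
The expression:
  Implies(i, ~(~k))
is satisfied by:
  {k: True, i: False}
  {i: False, k: False}
  {i: True, k: True}


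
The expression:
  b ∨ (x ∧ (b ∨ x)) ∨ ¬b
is always true.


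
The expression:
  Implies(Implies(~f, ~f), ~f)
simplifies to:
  ~f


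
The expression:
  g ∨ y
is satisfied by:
  {y: True, g: True}
  {y: True, g: False}
  {g: True, y: False}


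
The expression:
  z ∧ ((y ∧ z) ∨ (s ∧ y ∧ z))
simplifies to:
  y ∧ z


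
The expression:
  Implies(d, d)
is always true.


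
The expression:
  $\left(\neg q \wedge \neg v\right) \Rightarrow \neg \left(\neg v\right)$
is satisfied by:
  {q: True, v: True}
  {q: True, v: False}
  {v: True, q: False}


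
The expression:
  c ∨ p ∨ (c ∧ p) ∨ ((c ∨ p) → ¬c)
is always true.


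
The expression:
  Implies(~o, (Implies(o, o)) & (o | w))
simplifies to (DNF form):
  o | w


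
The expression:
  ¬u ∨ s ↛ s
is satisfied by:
  {u: False}


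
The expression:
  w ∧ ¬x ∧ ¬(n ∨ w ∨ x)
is never true.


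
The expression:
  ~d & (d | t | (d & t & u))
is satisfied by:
  {t: True, d: False}


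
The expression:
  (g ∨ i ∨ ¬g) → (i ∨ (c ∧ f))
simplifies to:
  i ∨ (c ∧ f)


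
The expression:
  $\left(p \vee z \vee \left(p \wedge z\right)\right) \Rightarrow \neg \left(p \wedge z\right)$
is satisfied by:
  {p: False, z: False}
  {z: True, p: False}
  {p: True, z: False}


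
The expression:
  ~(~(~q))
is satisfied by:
  {q: False}


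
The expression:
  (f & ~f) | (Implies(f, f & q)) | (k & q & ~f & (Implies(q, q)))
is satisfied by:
  {q: True, f: False}
  {f: False, q: False}
  {f: True, q: True}


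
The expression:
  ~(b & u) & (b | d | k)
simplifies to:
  (b & ~u) | (d & ~b) | (k & ~b)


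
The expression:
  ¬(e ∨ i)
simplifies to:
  ¬e ∧ ¬i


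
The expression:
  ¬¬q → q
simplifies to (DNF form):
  True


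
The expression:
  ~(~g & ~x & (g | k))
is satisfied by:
  {x: True, g: True, k: False}
  {x: True, k: False, g: False}
  {g: True, k: False, x: False}
  {g: False, k: False, x: False}
  {x: True, g: True, k: True}
  {x: True, k: True, g: False}
  {g: True, k: True, x: False}


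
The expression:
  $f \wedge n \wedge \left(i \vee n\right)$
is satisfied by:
  {f: True, n: True}


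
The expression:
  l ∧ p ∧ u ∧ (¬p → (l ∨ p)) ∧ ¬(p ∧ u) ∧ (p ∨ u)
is never true.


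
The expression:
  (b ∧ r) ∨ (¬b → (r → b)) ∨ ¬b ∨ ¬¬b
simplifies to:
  True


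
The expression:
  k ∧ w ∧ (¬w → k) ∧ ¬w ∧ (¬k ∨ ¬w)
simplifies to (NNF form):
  False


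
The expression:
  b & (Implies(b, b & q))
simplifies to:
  b & q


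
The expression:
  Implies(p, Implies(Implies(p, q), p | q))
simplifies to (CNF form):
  True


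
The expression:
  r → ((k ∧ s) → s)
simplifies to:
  True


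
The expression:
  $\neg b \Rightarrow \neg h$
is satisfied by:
  {b: True, h: False}
  {h: False, b: False}
  {h: True, b: True}


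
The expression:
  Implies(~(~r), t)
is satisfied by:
  {t: True, r: False}
  {r: False, t: False}
  {r: True, t: True}


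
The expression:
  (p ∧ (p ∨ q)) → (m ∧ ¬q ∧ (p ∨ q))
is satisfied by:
  {m: True, q: False, p: False}
  {q: False, p: False, m: False}
  {m: True, q: True, p: False}
  {q: True, m: False, p: False}
  {p: True, m: True, q: False}


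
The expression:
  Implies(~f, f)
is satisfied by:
  {f: True}


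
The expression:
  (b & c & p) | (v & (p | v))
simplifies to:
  v | (b & c & p)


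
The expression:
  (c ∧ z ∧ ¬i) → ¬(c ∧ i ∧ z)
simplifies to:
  True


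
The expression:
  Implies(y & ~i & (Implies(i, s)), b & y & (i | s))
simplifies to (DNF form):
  i | ~y | (b & s)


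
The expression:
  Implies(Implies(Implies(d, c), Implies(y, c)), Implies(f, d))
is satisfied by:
  {d: True, y: True, c: False, f: False}
  {d: True, y: False, c: False, f: False}
  {d: True, c: True, y: True, f: False}
  {d: True, c: True, y: False, f: False}
  {y: True, d: False, c: False, f: False}
  {y: False, d: False, c: False, f: False}
  {c: True, y: True, d: False, f: False}
  {c: True, y: False, d: False, f: False}
  {f: True, d: True, y: True, c: False}
  {f: True, d: True, y: False, c: False}
  {f: True, d: True, c: True, y: True}
  {f: True, d: True, c: True, y: False}
  {f: True, y: True, c: False, d: False}


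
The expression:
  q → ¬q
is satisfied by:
  {q: False}


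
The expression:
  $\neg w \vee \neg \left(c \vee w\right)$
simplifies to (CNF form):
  $\neg w$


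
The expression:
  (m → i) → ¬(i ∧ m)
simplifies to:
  ¬i ∨ ¬m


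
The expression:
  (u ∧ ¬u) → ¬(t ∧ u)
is always true.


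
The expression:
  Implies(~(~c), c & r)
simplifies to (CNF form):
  r | ~c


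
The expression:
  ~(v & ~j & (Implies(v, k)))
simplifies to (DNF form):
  j | ~k | ~v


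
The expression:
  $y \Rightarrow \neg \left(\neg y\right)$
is always true.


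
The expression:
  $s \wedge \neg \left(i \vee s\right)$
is never true.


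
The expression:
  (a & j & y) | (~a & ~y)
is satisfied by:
  {j: True, y: False, a: False}
  {j: False, y: False, a: False}
  {a: True, y: True, j: True}


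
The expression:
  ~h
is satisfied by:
  {h: False}


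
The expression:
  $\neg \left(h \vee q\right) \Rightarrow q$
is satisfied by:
  {q: True, h: True}
  {q: True, h: False}
  {h: True, q: False}
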